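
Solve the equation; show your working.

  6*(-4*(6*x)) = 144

Step 1. [6*(-4*(6*x)) = 144] LHS = 6·(…); ÷6 both sides, so div: -4*(6*x) = 24.
Step 2. [-4*(6*x) = 24] leading coefficient -4: divide by -4. So div: 6*x = -6.
Step 3. [6*x = -6] 6 out front; divide by 6, so div: x = -1.

Answer: x ∈ {-1}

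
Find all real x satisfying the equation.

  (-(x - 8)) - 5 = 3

Step 1. [(-(x - 8)) - 5 = 3] peel the -5: add 5 from each side, so sub: -(x - 8) = 8.
Step 2. [-(x - 8) = 8] flip signs both sides, so neg: x - 8 = -8.
Step 3. [x - 8 = -8] peel the -8: add 8 from each side ⇒ sub: x = 0.

Answer: x ∈ {0}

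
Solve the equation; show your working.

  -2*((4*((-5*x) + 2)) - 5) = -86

Step 1. [-2*((4*((-5*x) + 2)) - 5) = -86] leading coefficient -2: divide by -2 ⇒ div: (4*((-5*x) + 2)) - 5 = 43.
Step 2. [(4*((-5*x) + 2)) - 5 = 43] the outer -5 inverts by adding 5 ⇒ sub: 4*((-5*x) + 2) = 48.
Step 3. [4*((-5*x) + 2) = 48] LHS = 4·(…); ÷4 both sides, so div: (-5*x) + 2 = 12.
Step 4. [(-5*x) + 2 = 12] 2 comes off first (subtract 2). So sub: -5*x = 10.
Step 5. [-5*x = 10] -5 out front; divide by -5 ⇒ div: x = -2.

Answer: x ∈ {-2}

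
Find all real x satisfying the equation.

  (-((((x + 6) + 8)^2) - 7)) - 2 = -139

Step 1. [(-((((x + 6) + 8)^2) - 7)) - 2 = -139] 2 comes off first (add 2) ⇒ sub: -((((x + 6) + 8)^2) - 7) = -137.
Step 2. [-((((x + 6) + 8)^2) - 7) = -137] flip signs both sides, so neg: (((x + 6) + 8)^2) - 7 = 137.
Step 3. [(((x + 6) + 8)^2) - 7 = 137] -7 is outermost — add 7 both sides, so sub: ((x + 6) + 8)^2 = 144.
Step 4. [((x + 6) + 8)^2 = 144] √ both sides: 144 ≥ 0 gives two branches, so sqrt: (x + 6) + 8 = 12 or -12.
Step 5. [(x + 6) + 8 = 12 or -12] the outer +8 inverts by subtracting 8 ⇒ sub: x + 6 = 4 or -20.
Step 6. [x + 6 = 4 or -20] subtract 6: x sits inside (… + 6), so sub: x = -2 or -26.

Answer: x ∈ {-26, -2}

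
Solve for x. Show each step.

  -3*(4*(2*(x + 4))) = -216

Step 1. [-3*(4*(2*(x + 4))) = -216] divide by the outer -3. So div: 4*(2*(x + 4)) = 72.
Step 2. [4*(2*(x + 4)) = 72] divide by the outer 4 ⇒ div: 2*(x + 4) = 18.
Step 3. [2*(x + 4) = 18] leading coefficient 2: divide by 2 ⇒ div: x + 4 = 9.
Step 4. [x + 4 = 9] the outer +4 inverts by subtracting 4, so sub: x = 5.

Answer: x ∈ {5}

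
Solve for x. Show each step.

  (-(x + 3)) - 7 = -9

Step 1. [(-(x + 3)) - 7 = -9] add 7: x sits inside (… - 7). So sub: -(x + 3) = -2.
Step 2. [-(x + 3) = -2] LHS negated; negate both sides, so neg: x + 3 = 2.
Step 3. [x + 3 = 2] 3 comes off first (subtract 3). So sub: x = -1.

Answer: x ∈ {-1}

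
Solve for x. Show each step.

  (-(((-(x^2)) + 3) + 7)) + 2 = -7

Step 1. [(-(((-(x^2)) + 3) + 7)) + 2 = -7] peel the +2: subtract 2 from each side, so sub: -(((-(x^2)) + 3) + 7) = -9.
Step 2. [-(((-(x^2)) + 3) + 7) = -9] LHS negated; negate both sides ⇒ neg: ((-(x^2)) + 3) + 7 = 9.
Step 3. [((-(x^2)) + 3) + 7 = 9] subtract 7: x sits inside (… + 7) ⇒ sub: (-(x^2)) + 3 = 2.
Step 4. [(-(x^2)) + 3 = 2] subtract 3: x sits inside (… + 3) ⇒ sub: -(x^2) = -1.
Step 5. [-(x^2) = -1] leading − — multiply by −1. So neg: x^2 = 1.
Step 6. [x^2 = 1] √ both sides: 1 ≥ 0 gives two branches ⇒ sqrt: x = 1 or -1.

Answer: x ∈ {-1, 1}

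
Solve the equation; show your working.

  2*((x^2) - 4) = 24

Step 1. [2*((x^2) - 4) = 24] 2 out front; divide by 2 ⇒ div: (x^2) - 4 = 12.
Step 2. [(x^2) - 4 = 12] -4 is outermost — add 4 both sides ⇒ sub: x^2 = 16.
Step 3. [x^2 = 16] √ both sides: 16 ≥ 0 gives two branches ⇒ sqrt: x = 4 or -4.

Answer: x ∈ {-4, 4}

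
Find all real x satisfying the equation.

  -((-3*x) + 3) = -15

Step 1. [-((-3*x) + 3) = -15] flip signs both sides, so neg: (-3*x) + 3 = 15.
Step 2. [(-3*x) + 3 = 15] subtract 3: x sits inside (… + 3) ⇒ sub: -3*x = 12.
Step 3. [-3*x = 12] divide by the outer -3, so div: x = -4.

Answer: x ∈ {-4}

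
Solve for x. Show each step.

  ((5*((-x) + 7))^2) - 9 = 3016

Step 1. [((5*((-x) + 7))^2) - 9 = 3016] 9 comes off first (add 9) ⇒ sub: (5*((-x) + 7))^2 = 3025.
Step 2. [(5*((-x) + 7))^2 = 3025] √ both sides: 3025 ≥ 0 gives two branches, so sqrt: 5*((-x) + 7) = 55 or -55.
Step 3. [5*((-x) + 7) = 55 or -55] 5 out front; divide by 5 ⇒ div: (-x) + 7 = 11 or -11.
Step 4. [(-x) + 7 = 11 or -11] peel the +7: subtract 7 from each side, so sub: -x = 4 or -18.
Step 5. [-x = 4 or -18] leading − — multiply by −1, so neg: x = -4 or 18.

Answer: x ∈ {-4, 18}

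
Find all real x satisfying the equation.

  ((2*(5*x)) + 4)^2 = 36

Step 1. [((2*(5*x)) + 4)^2 = 36] √ both sides: 36 ≥ 0 gives two branches ⇒ sqrt: (2*(5*x)) + 4 = 6 or -6.
Step 2. [(2*(5*x)) + 4 = 6 or -6] 2 | LHS and 2 | 6 or -6: pull 2 out, so factor: (5*x) + 2 = 3 or -3.
Step 3. [(5*x) + 2 = 3 or -3] the outer +2 inverts by subtracting 2, so sub: 5*x = 1 or -5.
Step 4. [5*x = 1 or -5] divide by the outer 5, so div: x = 1/5 or -1.

Answer: x ∈ {-1, 1/5}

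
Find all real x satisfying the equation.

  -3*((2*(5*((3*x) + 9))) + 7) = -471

Step 1. [-3*((2*(5*((3*x) + 9))) + 7) = -471] -3 out front; divide by -3 ⇒ div: (2*(5*((3*x) + 9))) + 7 = 157.
Step 2. [(2*(5*((3*x) + 9))) + 7 = 157] +7 is outermost — subtract 7 both sides ⇒ sub: 2*(5*((3*x) + 9)) = 150.
Step 3. [2*(5*((3*x) + 9)) = 150] leading coefficient 2: divide by 2. So div: 5*((3*x) + 9) = 75.
Step 4. [5*((3*x) + 9) = 75] leading coefficient 5: divide by 5. So div: (3*x) + 9 = 15.
Step 5. [(3*x) + 9 = 15] 3 | LHS and 3 | 15: pull 3 out, so factor: x + 3 = 5.
Step 6. [x + 3 = 5] +3 is outermost — subtract 3 both sides ⇒ sub: x = 2.

Answer: x ∈ {2}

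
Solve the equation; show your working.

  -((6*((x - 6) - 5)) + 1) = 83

Step 1. [-((6*((x - 6) - 5)) + 1) = 83] LHS negated; negate both sides ⇒ neg: (6*((x - 6) - 5)) + 1 = -83.
Step 2. [(6*((x - 6) - 5)) + 1 = -83] the outer +1 inverts by subtracting 1, so sub: 6*((x - 6) - 5) = -84.
Step 3. [6*((x - 6) - 5) = -84] LHS = 6·(…); ÷6 both sides, so div: (x - 6) - 5 = -14.
Step 4. [(x - 6) - 5 = -14] the outer -5 inverts by adding 5. So sub: x - 6 = -9.
Step 5. [x - 6 = -9] the outer -6 inverts by adding 6. So sub: x = -3.

Answer: x ∈ {-3}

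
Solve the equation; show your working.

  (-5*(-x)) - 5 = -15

Step 1. [(-5*(-x)) - 5 = -15] -5 is outermost — add 5 both sides ⇒ sub: -5*(-x) = -10.
Step 2. [-5*(-x) = -10] -5 out front; divide by -5, so div: -x = 2.
Step 3. [-x = 2] LHS negated; negate both sides ⇒ neg: x = -2.

Answer: x ∈ {-2}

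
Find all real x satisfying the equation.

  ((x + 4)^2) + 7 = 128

Step 1. [((x + 4)^2) + 7 = 128] subtract 7: x sits inside (… + 7). So sub: (x + 4)^2 = 121.
Step 2. [(x + 4)^2 = 121] LHS squared, RHS 121 ≥ 0: apply √ (±). So sqrt: x + 4 = 11 or -11.
Step 3. [x + 4 = 11 or -11] 4 comes off first (subtract 4). So sub: x = 7 or -15.

Answer: x ∈ {-15, 7}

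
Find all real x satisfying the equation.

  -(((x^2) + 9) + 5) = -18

Step 1. [-(((x^2) + 9) + 5) = -18] flip signs both sides. So neg: ((x^2) + 9) + 5 = 18.
Step 2. [((x^2) + 9) + 5 = 18] the outer +5 inverts by subtracting 5 ⇒ sub: (x^2) + 9 = 13.
Step 3. [(x^2) + 9 = 13] peel the +9: subtract 9 from each side. So sub: x^2 = 4.
Step 4. [x^2 = 4] √ both sides: 4 ≥ 0 gives two branches. So sqrt: x = 2 or -2.

Answer: x ∈ {-2, 2}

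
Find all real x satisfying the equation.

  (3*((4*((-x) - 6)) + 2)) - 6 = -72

Step 1. [(3*((4*((-x) - 6)) + 2)) - 6 = -72] common factor 3 (LHS and -72) — divide through. So factor: ((4*((-x) - 6)) + 2) - 2 = -24.
Step 2. [((4*((-x) - 6)) + 2) - 2 = -24] -2 is outermost — add 2 both sides, so sub: (4*((-x) - 6)) + 2 = -22.
Step 3. [(4*((-x) - 6)) + 2 = -22] +2 is outermost — subtract 2 both sides. So sub: 4*((-x) - 6) = -24.
Step 4. [4*((-x) - 6) = -24] divide by the outer 4, so div: (-x) - 6 = -6.
Step 5. [(-x) - 6 = -6] the outer -6 inverts by adding 6 ⇒ sub: -x = 0.
Step 6. [-x = 0] leading − — multiply by −1 ⇒ neg: x = 0.

Answer: x ∈ {0}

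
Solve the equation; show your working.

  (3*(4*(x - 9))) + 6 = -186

Step 1. [(3*(4*(x - 9))) + 6 = -186] 6 comes off first (subtract 6). So sub: 3*(4*(x - 9)) = -192.
Step 2. [3*(4*(x - 9)) = -192] 3 out front; divide by 3. So div: 4*(x - 9) = -64.
Step 3. [4*(x - 9) = -64] 4 out front; divide by 4 ⇒ div: x - 9 = -16.
Step 4. [x - 9 = -16] 9 comes off first (add 9), so sub: x = -7.

Answer: x ∈ {-7}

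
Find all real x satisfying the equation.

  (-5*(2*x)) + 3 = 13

Step 1. [(-5*(2*x)) + 3 = 13] +3 is outermost — subtract 3 both sides ⇒ sub: -5*(2*x) = 10.
Step 2. [-5*(2*x) = 10] -5 out front; divide by -5, so div: 2*x = -2.
Step 3. [2*x = -2] LHS = 2·(…); ÷2 both sides, so div: x = -1.

Answer: x ∈ {-1}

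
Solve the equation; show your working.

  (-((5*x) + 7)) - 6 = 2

Step 1. [(-((5*x) + 7)) - 6 = 2] -6 is outermost — add 6 both sides. So sub: -((5*x) + 7) = 8.
Step 2. [-((5*x) + 7) = 8] flip signs both sides ⇒ neg: (5*x) + 7 = -8.
Step 3. [(5*x) + 7 = -8] peel the +7: subtract 7 from each side, so sub: 5*x = -15.
Step 4. [5*x = -15] 5·(inner) — divide through by 5, so div: x = -3.

Answer: x ∈ {-3}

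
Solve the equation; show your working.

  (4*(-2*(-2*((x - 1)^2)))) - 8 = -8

Step 1. [(4*(-2*(-2*((x - 1)^2)))) - 8 = -8] common factor 4 (LHS and -8) — divide through ⇒ factor: (-2*(-2*((x - 1)^2))) - 2 = -2.
Step 2. [(-2*(-2*((x - 1)^2))) - 2 = -2] -2 divides every term; factor it out, so factor: (-2*((x - 1)^2)) + 1 = 1.
Step 3. [(-2*((x - 1)^2)) + 1 = 1] peel the +1: subtract 1 from each side, so sub: -2*((x - 1)^2) = 0.
Step 4. [-2*((x - 1)^2) = 0] leading coefficient -2: divide by -2. So div: (x - 1)^2 = 0.
Step 5. [(x - 1)^2 = 0] LHS squared, RHS 0 ≥ 0: apply √ (±), so sqrt: x - 1 = 0.
Step 6. [x - 1 = 0] the outer -1 inverts by adding 1, so sub: x = 1.

Answer: x ∈ {1}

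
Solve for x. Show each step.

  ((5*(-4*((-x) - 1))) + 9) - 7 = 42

Step 1. [((5*(-4*((-x) - 1))) + 9) - 7 = 42] the outer -7 inverts by adding 7. So sub: (5*(-4*((-x) - 1))) + 9 = 49.
Step 2. [(5*(-4*((-x) - 1))) + 9 = 49] subtract 9: x sits inside (… + 9) ⇒ sub: 5*(-4*((-x) - 1)) = 40.
Step 3. [5*(-4*((-x) - 1)) = 40] leading coefficient 5: divide by 5 ⇒ div: -4*((-x) - 1) = 8.
Step 4. [-4*((-x) - 1) = 8] -4 out front; divide by -4, so div: (-x) - 1 = -2.
Step 5. [(-x) - 1 = -2] 1 comes off first (add 1), so sub: -x = -1.
Step 6. [-x = -1] flip signs both sides. So neg: x = 1.

Answer: x ∈ {1}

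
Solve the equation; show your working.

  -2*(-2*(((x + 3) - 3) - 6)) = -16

Step 1. [-2*(-2*(((x + 3) - 3) - 6)) = -16] -2 out front; divide by -2. So div: -2*(((x + 3) - 3) - 6) = 8.
Step 2. [-2*(((x + 3) - 3) - 6) = 8] LHS = -2·(…); ÷-2 both sides ⇒ div: ((x + 3) - 3) - 6 = -4.
Step 3. [((x + 3) - 3) - 6 = -4] -6 is outermost — add 6 both sides, so sub: (x + 3) - 3 = 2.
Step 4. [(x + 3) - 3 = 2] -3 is outermost — add 3 both sides. So sub: x + 3 = 5.
Step 5. [x + 3 = 5] +3 is outermost — subtract 3 both sides. So sub: x = 2.

Answer: x ∈ {2}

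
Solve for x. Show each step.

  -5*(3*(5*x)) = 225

Step 1. [-5*(3*(5*x)) = 225] LHS = -5·(…); ÷-5 both sides. So div: 3*(5*x) = -45.
Step 2. [3*(5*x) = -45] leading coefficient 3: divide by 3 ⇒ div: 5*x = -15.
Step 3. [5*x = -15] 5·(inner) — divide through by 5. So div: x = -3.

Answer: x ∈ {-3}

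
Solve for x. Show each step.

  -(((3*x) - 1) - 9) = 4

Step 1. [-(((3*x) - 1) - 9) = 4] leading − — multiply by −1. So neg: ((3*x) - 1) - 9 = -4.
Step 2. [((3*x) - 1) - 9 = -4] the outer -9 inverts by adding 9. So sub: (3*x) - 1 = 5.
Step 3. [(3*x) - 1 = 5] the outer -1 inverts by adding 1, so sub: 3*x = 6.
Step 4. [3*x = 6] 3 out front; divide by 3 ⇒ div: x = 2.

Answer: x ∈ {2}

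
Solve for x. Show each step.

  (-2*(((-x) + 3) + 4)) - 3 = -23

Step 1. [(-2*(((-x) + 3) + 4)) - 3 = -23] 3 comes off first (add 3). So sub: -2*(((-x) + 3) + 4) = -20.
Step 2. [-2*(((-x) + 3) + 4) = -20] -2 out front; divide by -2, so div: ((-x) + 3) + 4 = 10.
Step 3. [((-x) + 3) + 4 = 10] peel the +4: subtract 4 from each side ⇒ sub: (-x) + 3 = 6.
Step 4. [(-x) + 3 = 6] subtract 3: x sits inside (… + 3) ⇒ sub: -x = 3.
Step 5. [-x = 3] flip signs both sides ⇒ neg: x = -3.

Answer: x ∈ {-3}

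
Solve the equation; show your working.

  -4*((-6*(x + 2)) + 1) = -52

Step 1. [-4*((-6*(x + 2)) + 1) = -52] leading coefficient -4: divide by -4. So div: (-6*(x + 2)) + 1 = 13.
Step 2. [(-6*(x + 2)) + 1 = 13] the outer +1 inverts by subtracting 1, so sub: -6*(x + 2) = 12.
Step 3. [-6*(x + 2) = 12] divide by the outer -6, so div: x + 2 = -2.
Step 4. [x + 2 = -2] 2 comes off first (subtract 2) ⇒ sub: x = -4.

Answer: x ∈ {-4}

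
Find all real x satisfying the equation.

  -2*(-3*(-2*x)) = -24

Step 1. [-2*(-3*(-2*x)) = -24] LHS = -2·(…); ÷-2 both sides ⇒ div: -3*(-2*x) = 12.
Step 2. [-3*(-2*x) = 12] -3·(inner) — divide through by -3, so div: -2*x = -4.
Step 3. [-2*x = -4] leading coefficient -2: divide by -2. So div: x = 2.

Answer: x ∈ {2}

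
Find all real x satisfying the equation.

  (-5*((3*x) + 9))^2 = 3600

Step 1. [(-5*((3*x) + 9))^2 = 3600] 3600 ≥ 0, LHS is (·)² — take ±√ ⇒ sqrt: -5*((3*x) + 9) = 60 or -60.
Step 2. [-5*((3*x) + 9) = 60 or -60] -5·(inner) — divide through by -5 ⇒ div: (3*x) + 9 = -12 or 12.
Step 3. [(3*x) + 9 = -12 or 12] the outer +9 inverts by subtracting 9 ⇒ sub: 3*x = -21 or 3.
Step 4. [3*x = -21 or 3] LHS = 3·(…); ÷3 both sides, so div: x = -7 or 1.

Answer: x ∈ {-7, 1}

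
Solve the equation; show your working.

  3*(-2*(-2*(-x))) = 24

Step 1. [3*(-2*(-2*(-x))) = 24] leading coefficient 3: divide by 3 ⇒ div: -2*(-2*(-x)) = 8.
Step 2. [-2*(-2*(-x)) = 8] leading coefficient -2: divide by -2, so div: -2*(-x) = -4.
Step 3. [-2*(-x) = -4] divide by the outer -2. So div: -x = 2.
Step 4. [-x = 2] LHS negated; negate both sides. So neg: x = -2.

Answer: x ∈ {-2}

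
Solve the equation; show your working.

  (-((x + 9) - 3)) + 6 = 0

Step 1. [(-((x + 9) - 3)) + 6 = 0] 6 comes off first (subtract 6). So sub: -((x + 9) - 3) = -6.
Step 2. [-((x + 9) - 3) = -6] flip signs both sides, so neg: (x + 9) - 3 = 6.
Step 3. [(x + 9) - 3 = 6] the outer -3 inverts by adding 3, so sub: x + 9 = 9.
Step 4. [x + 9 = 9] 9 comes off first (subtract 9) ⇒ sub: x = 0.

Answer: x ∈ {0}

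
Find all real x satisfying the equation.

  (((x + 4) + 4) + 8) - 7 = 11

Step 1. [(((x + 4) + 4) + 8) - 7 = 11] the outer -7 inverts by adding 7 ⇒ sub: ((x + 4) + 4) + 8 = 18.
Step 2. [((x + 4) + 4) + 8 = 18] peel the +8: subtract 8 from each side ⇒ sub: (x + 4) + 4 = 10.
Step 3. [(x + 4) + 4 = 10] +4 is outermost — subtract 4 both sides. So sub: x + 4 = 6.
Step 4. [x + 4 = 6] 4 comes off first (subtract 4), so sub: x = 2.

Answer: x ∈ {2}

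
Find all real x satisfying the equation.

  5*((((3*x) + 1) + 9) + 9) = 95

Step 1. [5*((((3*x) + 1) + 9) + 9) = 95] leading coefficient 5: divide by 5 ⇒ div: (((3*x) + 1) + 9) + 9 = 19.
Step 2. [(((3*x) + 1) + 9) + 9 = 19] +9 is outermost — subtract 9 both sides, so sub: ((3*x) + 1) + 9 = 10.
Step 3. [((3*x) + 1) + 9 = 10] peel the +9: subtract 9 from each side ⇒ sub: (3*x) + 1 = 1.
Step 4. [(3*x) + 1 = 1] +1 is outermost — subtract 1 both sides. So sub: 3*x = 0.
Step 5. [3*x = 0] 3 out front; divide by 3. So div: x = 0.

Answer: x ∈ {0}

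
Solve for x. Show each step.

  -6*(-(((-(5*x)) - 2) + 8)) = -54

Step 1. [-6*(-(((-(5*x)) - 2) + 8)) = -54] LHS = -6·(…); ÷-6 both sides, so div: -(((-(5*x)) - 2) + 8) = 9.
Step 2. [-(((-(5*x)) - 2) + 8) = 9] LHS negated; negate both sides ⇒ neg: ((-(5*x)) - 2) + 8 = -9.
Step 3. [((-(5*x)) - 2) + 8 = -9] the outer +8 inverts by subtracting 8. So sub: (-(5*x)) - 2 = -17.
Step 4. [(-(5*x)) - 2 = -17] peel the -2: add 2 from each side, so sub: -(5*x) = -15.
Step 5. [-(5*x) = -15] flip signs both sides ⇒ neg: 5*x = 15.
Step 6. [5*x = 15] 5 out front; divide by 5 ⇒ div: x = 3.

Answer: x ∈ {3}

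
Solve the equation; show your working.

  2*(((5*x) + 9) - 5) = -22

Step 1. [2*(((5*x) + 9) - 5) = -22] leading coefficient 2: divide by 2. So div: ((5*x) + 9) - 5 = -11.
Step 2. [((5*x) + 9) - 5 = -11] add 5: x sits inside (… - 5), so sub: (5*x) + 9 = -6.
Step 3. [(5*x) + 9 = -6] 9 comes off first (subtract 9) ⇒ sub: 5*x = -15.
Step 4. [5*x = -15] 5·(inner) — divide through by 5. So div: x = -3.

Answer: x ∈ {-3}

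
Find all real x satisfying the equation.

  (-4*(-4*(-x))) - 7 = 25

Step 1. [(-4*(-4*(-x))) - 7 = 25] -7 is outermost — add 7 both sides, so sub: -4*(-4*(-x)) = 32.
Step 2. [-4*(-4*(-x)) = 32] -4 out front; divide by -4, so div: -4*(-x) = -8.
Step 3. [-4*(-x) = -8] -4·(inner) — divide through by -4 ⇒ div: -x = 2.
Step 4. [-x = 2] LHS negated; negate both sides, so neg: x = -2.

Answer: x ∈ {-2}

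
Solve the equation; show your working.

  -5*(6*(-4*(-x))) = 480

Step 1. [-5*(6*(-4*(-x))) = 480] divide by the outer -5, so div: 6*(-4*(-x)) = -96.
Step 2. [6*(-4*(-x)) = -96] leading coefficient 6: divide by 6 ⇒ div: -4*(-x) = -16.
Step 3. [-4*(-x) = -16] -4·(inner) — divide through by -4. So div: -x = 4.
Step 4. [-x = 4] leading − — multiply by −1. So neg: x = -4.

Answer: x ∈ {-4}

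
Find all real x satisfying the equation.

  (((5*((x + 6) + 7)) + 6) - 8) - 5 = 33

Step 1. [(((5*((x + 6) + 7)) + 6) - 8) - 5 = 33] 5 comes off first (add 5). So sub: ((5*((x + 6) + 7)) + 6) - 8 = 38.
Step 2. [((5*((x + 6) + 7)) + 6) - 8 = 38] 8 comes off first (add 8), so sub: (5*((x + 6) + 7)) + 6 = 46.
Step 3. [(5*((x + 6) + 7)) + 6 = 46] the outer +6 inverts by subtracting 6. So sub: 5*((x + 6) + 7) = 40.
Step 4. [5*((x + 6) + 7) = 40] 5 out front; divide by 5. So div: (x + 6) + 7 = 8.
Step 5. [(x + 6) + 7 = 8] peel the +7: subtract 7 from each side ⇒ sub: x + 6 = 1.
Step 6. [x + 6 = 1] subtract 6: x sits inside (… + 6), so sub: x = -5.

Answer: x ∈ {-5}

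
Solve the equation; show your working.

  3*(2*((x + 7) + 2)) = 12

Step 1. [3*(2*((x + 7) + 2)) = 12] 3 out front; divide by 3. So div: 2*((x + 7) + 2) = 4.
Step 2. [2*((x + 7) + 2) = 4] leading coefficient 2: divide by 2. So div: (x + 7) + 2 = 2.
Step 3. [(x + 7) + 2 = 2] subtract 2: x sits inside (… + 2) ⇒ sub: x + 7 = 0.
Step 4. [x + 7 = 0] 7 comes off first (subtract 7) ⇒ sub: x = -7.

Answer: x ∈ {-7}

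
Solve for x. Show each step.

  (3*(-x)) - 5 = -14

Step 1. [(3*(-x)) - 5 = -14] 5 comes off first (add 5), so sub: 3*(-x) = -9.
Step 2. [3*(-x) = -9] LHS = 3·(…); ÷3 both sides, so div: -x = -3.
Step 3. [-x = -3] leading − — multiply by −1, so neg: x = 3.

Answer: x ∈ {3}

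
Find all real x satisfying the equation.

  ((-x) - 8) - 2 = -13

Step 1. [((-x) - 8) - 2 = -13] -2 is outermost — add 2 both sides ⇒ sub: (-x) - 8 = -11.
Step 2. [(-x) - 8 = -11] add 8: x sits inside (… - 8). So sub: -x = -3.
Step 3. [-x = -3] leading − — multiply by −1. So neg: x = 3.

Answer: x ∈ {3}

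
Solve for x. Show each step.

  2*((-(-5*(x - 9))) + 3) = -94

Step 1. [2*((-(-5*(x - 9))) + 3) = -94] 2·(inner) — divide through by 2. So div: (-(-5*(x - 9))) + 3 = -47.
Step 2. [(-(-5*(x - 9))) + 3 = -47] subtract 3: x sits inside (… + 3). So sub: -(-5*(x - 9)) = -50.
Step 3. [-(-5*(x - 9)) = -50] leading − — multiply by −1. So neg: -5*(x - 9) = 50.
Step 4. [-5*(x - 9) = 50] -5 out front; divide by -5. So div: x - 9 = -10.
Step 5. [x - 9 = -10] peel the -9: add 9 from each side ⇒ sub: x = -1.

Answer: x ∈ {-1}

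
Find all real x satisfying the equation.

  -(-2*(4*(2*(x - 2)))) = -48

Step 1. [-(-2*(4*(2*(x - 2)))) = -48] leading − — multiply by −1. So neg: -2*(4*(2*(x - 2))) = 48.
Step 2. [-2*(4*(2*(x - 2))) = 48] -2 out front; divide by -2. So div: 4*(2*(x - 2)) = -24.
Step 3. [4*(2*(x - 2)) = -24] divide by the outer 4, so div: 2*(x - 2) = -6.
Step 4. [2*(x - 2) = -6] 2·(inner) — divide through by 2. So div: x - 2 = -3.
Step 5. [x - 2 = -3] the outer -2 inverts by adding 2, so sub: x = -1.

Answer: x ∈ {-1}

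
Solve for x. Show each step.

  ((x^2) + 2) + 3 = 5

Step 1. [((x^2) + 2) + 3 = 5] subtract 3: x sits inside (… + 3). So sub: (x^2) + 2 = 2.
Step 2. [(x^2) + 2 = 2] peel the +2: subtract 2 from each side, so sub: x^2 = 0.
Step 3. [x^2 = 0] LHS squared, RHS 0 ≥ 0: apply √ (±). So sqrt: x = 0.

Answer: x ∈ {0}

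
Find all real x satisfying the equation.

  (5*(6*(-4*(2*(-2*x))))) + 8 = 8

Step 1. [(5*(6*(-4*(2*(-2*x))))) + 8 = 8] peel the +8: subtract 8 from each side. So sub: 5*(6*(-4*(2*(-2*x)))) = 0.
Step 2. [5*(6*(-4*(2*(-2*x)))) = 0] leading coefficient 5: divide by 5. So div: 6*(-4*(2*(-2*x))) = 0.
Step 3. [6*(-4*(2*(-2*x))) = 0] leading coefficient 6: divide by 6, so div: -4*(2*(-2*x)) = 0.
Step 4. [-4*(2*(-2*x)) = 0] -4 out front; divide by -4. So div: 2*(-2*x) = 0.
Step 5. [2*(-2*x) = 0] 2·(inner) — divide through by 2, so div: -2*x = 0.
Step 6. [-2*x = 0] -2 out front; divide by -2 ⇒ div: x = 0.

Answer: x ∈ {0}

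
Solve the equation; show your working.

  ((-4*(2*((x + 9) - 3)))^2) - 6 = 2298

Step 1. [((-4*(2*((x + 9) - 3)))^2) - 6 = 2298] 6 comes off first (add 6) ⇒ sub: (-4*(2*((x + 9) - 3)))^2 = 2304.
Step 2. [(-4*(2*((x + 9) - 3)))^2 = 2304] 2304 ≥ 0, LHS is (·)² — take ±√, so sqrt: -4*(2*((x + 9) - 3)) = 48 or -48.
Step 3. [-4*(2*((x + 9) - 3)) = 48 or -48] -4·(inner) — divide through by -4. So div: 2*((x + 9) - 3) = -12 or 12.
Step 4. [2*((x + 9) - 3) = -12 or 12] 2 out front; divide by 2. So div: (x + 9) - 3 = -6 or 6.
Step 5. [(x + 9) - 3 = -6 or 6] peel the -3: add 3 from each side. So sub: x + 9 = -3 or 9.
Step 6. [x + 9 = -3 or 9] 9 comes off first (subtract 9) ⇒ sub: x = -12 or 0.

Answer: x ∈ {-12, 0}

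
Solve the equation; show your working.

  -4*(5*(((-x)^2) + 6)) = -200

Step 1. [-4*(5*(((-x)^2) + 6)) = -200] LHS = -4·(…); ÷-4 both sides, so div: 5*(((-x)^2) + 6) = 50.
Step 2. [5*(((-x)^2) + 6) = 50] divide by the outer 5 ⇒ div: ((-x)^2) + 6 = 10.
Step 3. [((-x)^2) + 6 = 10] the outer +6 inverts by subtracting 6 ⇒ sub: (-x)^2 = 4.
Step 4. [(-x)^2 = 4] √ both sides: 4 ≥ 0 gives two branches, so sqrt: -x = 2 or -2.
Step 5. [-x = 2 or -2] LHS negated; negate both sides, so neg: x = -2 or 2.

Answer: x ∈ {-2, 2}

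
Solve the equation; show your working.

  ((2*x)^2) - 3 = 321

Step 1. [((2*x)^2) - 3 = 321] -3 is outermost — add 3 both sides ⇒ sub: (2*x)^2 = 324.
Step 2. [(2*x)^2 = 324] 324 ≥ 0, LHS is (·)² — take ±√. So sqrt: 2*x = 18 or -18.
Step 3. [2*x = 18 or -18] 2 out front; divide by 2. So div: x = 9 or -9.

Answer: x ∈ {-9, 9}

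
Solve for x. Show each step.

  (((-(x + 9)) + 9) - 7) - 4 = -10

Step 1. [(((-(x + 9)) + 9) - 7) - 4 = -10] peel the -4: add 4 from each side, so sub: ((-(x + 9)) + 9) - 7 = -6.
Step 2. [((-(x + 9)) + 9) - 7 = -6] the outer -7 inverts by adding 7. So sub: (-(x + 9)) + 9 = 1.
Step 3. [(-(x + 9)) + 9 = 1] peel the +9: subtract 9 from each side ⇒ sub: -(x + 9) = -8.
Step 4. [-(x + 9) = -8] leading − — multiply by −1. So neg: x + 9 = 8.
Step 5. [x + 9 = 8] the outer +9 inverts by subtracting 9 ⇒ sub: x = -1.

Answer: x ∈ {-1}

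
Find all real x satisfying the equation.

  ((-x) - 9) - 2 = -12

Step 1. [((-x) - 9) - 2 = -12] peel the -2: add 2 from each side, so sub: (-x) - 9 = -10.
Step 2. [(-x) - 9 = -10] the outer -9 inverts by adding 9 ⇒ sub: -x = -1.
Step 3. [-x = -1] flip signs both sides. So neg: x = 1.

Answer: x ∈ {1}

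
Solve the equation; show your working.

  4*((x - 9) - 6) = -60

Step 1. [4*((x - 9) - 6) = -60] 4·(inner) — divide through by 4, so div: (x - 9) - 6 = -15.
Step 2. [(x - 9) - 6 = -15] 6 comes off first (add 6), so sub: x - 9 = -9.
Step 3. [x - 9 = -9] the outer -9 inverts by adding 9, so sub: x = 0.

Answer: x ∈ {0}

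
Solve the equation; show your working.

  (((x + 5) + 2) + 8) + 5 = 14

Step 1. [(((x + 5) + 2) + 8) + 5 = 14] the outer +5 inverts by subtracting 5 ⇒ sub: ((x + 5) + 2) + 8 = 9.
Step 2. [((x + 5) + 2) + 8 = 9] subtract 8: x sits inside (… + 8). So sub: (x + 5) + 2 = 1.
Step 3. [(x + 5) + 2 = 1] the outer +2 inverts by subtracting 2, so sub: x + 5 = -1.
Step 4. [x + 5 = -1] +5 is outermost — subtract 5 both sides, so sub: x = -6.

Answer: x ∈ {-6}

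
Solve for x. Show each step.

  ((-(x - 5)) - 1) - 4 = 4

Step 1. [((-(x - 5)) - 1) - 4 = 4] 4 comes off first (add 4). So sub: (-(x - 5)) - 1 = 8.
Step 2. [(-(x - 5)) - 1 = 8] the outer -1 inverts by adding 1, so sub: -(x - 5) = 9.
Step 3. [-(x - 5) = 9] flip signs both sides. So neg: x - 5 = -9.
Step 4. [x - 5 = -9] peel the -5: add 5 from each side, so sub: x = -4.

Answer: x ∈ {-4}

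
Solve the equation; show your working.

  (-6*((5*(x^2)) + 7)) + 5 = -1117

Step 1. [(-6*((5*(x^2)) + 7)) + 5 = -1117] the outer +5 inverts by subtracting 5, so sub: -6*((5*(x^2)) + 7) = -1122.
Step 2. [-6*((5*(x^2)) + 7) = -1122] leading coefficient -6: divide by -6 ⇒ div: (5*(x^2)) + 7 = 187.
Step 3. [(5*(x^2)) + 7 = 187] +7 is outermost — subtract 7 both sides. So sub: 5*(x^2) = 180.
Step 4. [5*(x^2) = 180] LHS = 5·(…); ÷5 both sides, so div: x^2 = 36.
Step 5. [x^2 = 36] 36 ≥ 0, LHS is (·)² — take ±√. So sqrt: x = 6 or -6.

Answer: x ∈ {-6, 6}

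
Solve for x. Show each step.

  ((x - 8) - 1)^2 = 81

Step 1. [((x - 8) - 1)^2 = 81] 81 ≥ 0, LHS is (·)² — take ±√. So sqrt: (x - 8) - 1 = 9 or -9.
Step 2. [(x - 8) - 1 = 9 or -9] the outer -1 inverts by adding 1 ⇒ sub: x - 8 = 10 or -8.
Step 3. [x - 8 = 10 or -8] add 8: x sits inside (… - 8). So sub: x = 18 or 0.

Answer: x ∈ {0, 18}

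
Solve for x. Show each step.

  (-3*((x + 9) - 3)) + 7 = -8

Step 1. [(-3*((x + 9) - 3)) + 7 = -8] the outer +7 inverts by subtracting 7, so sub: -3*((x + 9) - 3) = -15.
Step 2. [-3*((x + 9) - 3) = -15] -3 out front; divide by -3. So div: (x + 9) - 3 = 5.
Step 3. [(x + 9) - 3 = 5] the outer -3 inverts by adding 3 ⇒ sub: x + 9 = 8.
Step 4. [x + 9 = 8] the outer +9 inverts by subtracting 9. So sub: x = -1.

Answer: x ∈ {-1}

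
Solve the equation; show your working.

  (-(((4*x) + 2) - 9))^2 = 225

Step 1. [(-(((4*x) + 2) - 9))^2 = 225] √ both sides: 225 ≥ 0 gives two branches, so sqrt: -(((4*x) + 2) - 9) = 15 or -15.
Step 2. [-(((4*x) + 2) - 9) = 15 or -15] leading − — multiply by −1. So neg: ((4*x) + 2) - 9 = -15 or 15.
Step 3. [((4*x) + 2) - 9 = -15 or 15] the outer -9 inverts by adding 9. So sub: (4*x) + 2 = -6 or 24.
Step 4. [(4*x) + 2 = -6 or 24] subtract 2: x sits inside (… + 2). So sub: 4*x = -8 or 22.
Step 5. [4*x = -8 or 22] divide by the outer 4, so div: x = -2 or 11/2.

Answer: x ∈ {-2, 11/2}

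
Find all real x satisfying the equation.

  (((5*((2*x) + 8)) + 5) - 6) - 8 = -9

Step 1. [(((5*((2*x) + 8)) + 5) - 6) - 8 = -9] 8 comes off first (add 8). So sub: ((5*((2*x) + 8)) + 5) - 6 = -1.
Step 2. [((5*((2*x) + 8)) + 5) - 6 = -1] add 6: x sits inside (… - 6). So sub: (5*((2*x) + 8)) + 5 = 5.
Step 3. [(5*((2*x) + 8)) + 5 = 5] common factor 5 (LHS and 5) — divide through ⇒ factor: ((2*x) + 8) + 1 = 1.
Step 4. [((2*x) + 8) + 1 = 1] the outer +1 inverts by subtracting 1 ⇒ sub: (2*x) + 8 = 0.
Step 5. [(2*x) + 8 = 0] 2 | LHS and 2 | 0: pull 2 out. So factor: x + 4 = 0.
Step 6. [x + 4 = 0] subtract 4: x sits inside (… + 4), so sub: x = -4.

Answer: x ∈ {-4}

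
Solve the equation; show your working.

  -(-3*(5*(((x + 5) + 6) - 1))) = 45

Step 1. [-(-3*(5*(((x + 5) + 6) - 1))) = 45] flip signs both sides ⇒ neg: -3*(5*(((x + 5) + 6) - 1)) = -45.
Step 2. [-3*(5*(((x + 5) + 6) - 1)) = -45] LHS = -3·(…); ÷-3 both sides ⇒ div: 5*(((x + 5) + 6) - 1) = 15.
Step 3. [5*(((x + 5) + 6) - 1) = 15] 5 out front; divide by 5 ⇒ div: ((x + 5) + 6) - 1 = 3.
Step 4. [((x + 5) + 6) - 1 = 3] the outer -1 inverts by adding 1, so sub: (x + 5) + 6 = 4.
Step 5. [(x + 5) + 6 = 4] 6 comes off first (subtract 6) ⇒ sub: x + 5 = -2.
Step 6. [x + 5 = -2] subtract 5: x sits inside (… + 5), so sub: x = -7.

Answer: x ∈ {-7}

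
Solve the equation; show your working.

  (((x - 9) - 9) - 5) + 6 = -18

Step 1. [(((x - 9) - 9) - 5) + 6 = -18] peel the +6: subtract 6 from each side, so sub: ((x - 9) - 9) - 5 = -24.
Step 2. [((x - 9) - 9) - 5 = -24] -5 is outermost — add 5 both sides. So sub: (x - 9) - 9 = -19.
Step 3. [(x - 9) - 9 = -19] -9 is outermost — add 9 both sides ⇒ sub: x - 9 = -10.
Step 4. [x - 9 = -10] peel the -9: add 9 from each side ⇒ sub: x = -1.

Answer: x ∈ {-1}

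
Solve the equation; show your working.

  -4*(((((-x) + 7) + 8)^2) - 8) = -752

Step 1. [-4*(((((-x) + 7) + 8)^2) - 8) = -752] divide by the outer -4. So div: ((((-x) + 7) + 8)^2) - 8 = 188.
Step 2. [((((-x) + 7) + 8)^2) - 8 = 188] add 8: x sits inside (… - 8), so sub: (((-x) + 7) + 8)^2 = 196.
Step 3. [(((-x) + 7) + 8)^2 = 196] 196 ≥ 0, LHS is (·)² — take ±√, so sqrt: ((-x) + 7) + 8 = 14 or -14.
Step 4. [((-x) + 7) + 8 = 14 or -14] 8 comes off first (subtract 8), so sub: (-x) + 7 = 6 or -22.
Step 5. [(-x) + 7 = 6 or -22] +7 is outermost — subtract 7 both sides. So sub: -x = -1 or -29.
Step 6. [-x = -1 or -29] LHS negated; negate both sides ⇒ neg: x = 1 or 29.

Answer: x ∈ {1, 29}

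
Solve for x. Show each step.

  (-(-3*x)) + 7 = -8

Step 1. [(-(-3*x)) + 7 = -8] 7 comes off first (subtract 7), so sub: -(-3*x) = -15.
Step 2. [-(-3*x) = -15] LHS negated; negate both sides. So neg: -3*x = 15.
Step 3. [-3*x = 15] divide by the outer -3. So div: x = -5.

Answer: x ∈ {-5}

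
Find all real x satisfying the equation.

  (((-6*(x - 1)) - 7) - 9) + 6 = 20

Step 1. [(((-6*(x - 1)) - 7) - 9) + 6 = 20] the outer +6 inverts by subtracting 6 ⇒ sub: ((-6*(x - 1)) - 7) - 9 = 14.
Step 2. [((-6*(x - 1)) - 7) - 9 = 14] the outer -9 inverts by adding 9. So sub: (-6*(x - 1)) - 7 = 23.
Step 3. [(-6*(x - 1)) - 7 = 23] the outer -7 inverts by adding 7, so sub: -6*(x - 1) = 30.
Step 4. [-6*(x - 1) = 30] leading coefficient -6: divide by -6. So div: x - 1 = -5.
Step 5. [x - 1 = -5] 1 comes off first (add 1) ⇒ sub: x = -4.

Answer: x ∈ {-4}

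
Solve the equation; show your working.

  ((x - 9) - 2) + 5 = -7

Step 1. [((x - 9) - 2) + 5 = -7] subtract 5: x sits inside (… + 5) ⇒ sub: (x - 9) - 2 = -12.
Step 2. [(x - 9) - 2 = -12] peel the -2: add 2 from each side. So sub: x - 9 = -10.
Step 3. [x - 9 = -10] peel the -9: add 9 from each side ⇒ sub: x = -1.

Answer: x ∈ {-1}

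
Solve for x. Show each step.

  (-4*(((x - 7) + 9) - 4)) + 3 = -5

Step 1. [(-4*(((x - 7) + 9) - 4)) + 3 = -5] subtract 3: x sits inside (… + 3) ⇒ sub: -4*(((x - 7) + 9) - 4) = -8.
Step 2. [-4*(((x - 7) + 9) - 4) = -8] divide by the outer -4 ⇒ div: ((x - 7) + 9) - 4 = 2.
Step 3. [((x - 7) + 9) - 4 = 2] peel the -4: add 4 from each side, so sub: (x - 7) + 9 = 6.
Step 4. [(x - 7) + 9 = 6] subtract 9: x sits inside (… + 9), so sub: x - 7 = -3.
Step 5. [x - 7 = -3] peel the -7: add 7 from each side ⇒ sub: x = 4.

Answer: x ∈ {4}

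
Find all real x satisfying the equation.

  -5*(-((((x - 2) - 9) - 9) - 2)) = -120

Step 1. [-5*(-((((x - 2) - 9) - 9) - 2)) = -120] -5·(inner) — divide through by -5 ⇒ div: -((((x - 2) - 9) - 9) - 2) = 24.
Step 2. [-((((x - 2) - 9) - 9) - 2) = 24] flip signs both sides, so neg: (((x - 2) - 9) - 9) - 2 = -24.
Step 3. [(((x - 2) - 9) - 9) - 2 = -24] peel the -2: add 2 from each side, so sub: ((x - 2) - 9) - 9 = -22.
Step 4. [((x - 2) - 9) - 9 = -22] -9 is outermost — add 9 both sides, so sub: (x - 2) - 9 = -13.
Step 5. [(x - 2) - 9 = -13] -9 is outermost — add 9 both sides, so sub: x - 2 = -4.
Step 6. [x - 2 = -4] -2 is outermost — add 2 both sides. So sub: x = -2.

Answer: x ∈ {-2}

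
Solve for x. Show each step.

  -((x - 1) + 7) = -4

Step 1. [-((x - 1) + 7) = -4] flip signs both sides. So neg: (x - 1) + 7 = 4.
Step 2. [(x - 1) + 7 = 4] +7 is outermost — subtract 7 both sides, so sub: x - 1 = -3.
Step 3. [x - 1 = -3] -1 is outermost — add 1 both sides, so sub: x = -2.

Answer: x ∈ {-2}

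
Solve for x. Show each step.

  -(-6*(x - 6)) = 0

Step 1. [-(-6*(x - 6)) = 0] LHS negated; negate both sides. So neg: -6*(x - 6) = 0.
Step 2. [-6*(x - 6) = 0] LHS = -6·(…); ÷-6 both sides ⇒ div: x - 6 = 0.
Step 3. [x - 6 = 0] peel the -6: add 6 from each side, so sub: x = 6.

Answer: x ∈ {6}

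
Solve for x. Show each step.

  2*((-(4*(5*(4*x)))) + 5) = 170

Step 1. [2*((-(4*(5*(4*x)))) + 5) = 170] LHS = 2·(…); ÷2 both sides, so div: (-(4*(5*(4*x)))) + 5 = 85.
Step 2. [(-(4*(5*(4*x)))) + 5 = 85] 5 comes off first (subtract 5). So sub: -(4*(5*(4*x))) = 80.
Step 3. [-(4*(5*(4*x))) = 80] flip signs both sides. So neg: 4*(5*(4*x)) = -80.
Step 4. [4*(5*(4*x)) = -80] 4 out front; divide by 4. So div: 5*(4*x) = -20.
Step 5. [5*(4*x) = -20] divide by the outer 5, so div: 4*x = -4.
Step 6. [4*x = -4] LHS = 4·(…); ÷4 both sides. So div: x = -1.

Answer: x ∈ {-1}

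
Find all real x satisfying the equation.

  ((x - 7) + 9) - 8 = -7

Step 1. [((x - 7) + 9) - 8 = -7] the outer -8 inverts by adding 8, so sub: (x - 7) + 9 = 1.
Step 2. [(x - 7) + 9 = 1] the outer +9 inverts by subtracting 9, so sub: x - 7 = -8.
Step 3. [x - 7 = -8] the outer -7 inverts by adding 7 ⇒ sub: x = -1.

Answer: x ∈ {-1}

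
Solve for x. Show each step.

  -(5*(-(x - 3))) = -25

Step 1. [-(5*(-(x - 3))) = -25] leading − — multiply by −1. So neg: 5*(-(x - 3)) = 25.
Step 2. [5*(-(x - 3)) = 25] LHS = 5·(…); ÷5 both sides ⇒ div: -(x - 3) = 5.
Step 3. [-(x - 3) = 5] flip signs both sides. So neg: x - 3 = -5.
Step 4. [x - 3 = -5] -3 is outermost — add 3 both sides. So sub: x = -2.

Answer: x ∈ {-2}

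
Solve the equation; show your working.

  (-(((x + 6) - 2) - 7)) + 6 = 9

Step 1. [(-(((x + 6) - 2) - 7)) + 6 = 9] 6 comes off first (subtract 6). So sub: -(((x + 6) - 2) - 7) = 3.
Step 2. [-(((x + 6) - 2) - 7) = 3] flip signs both sides. So neg: ((x + 6) - 2) - 7 = -3.
Step 3. [((x + 6) - 2) - 7 = -3] 7 comes off first (add 7). So sub: (x + 6) - 2 = 4.
Step 4. [(x + 6) - 2 = 4] add 2: x sits inside (… - 2), so sub: x + 6 = 6.
Step 5. [x + 6 = 6] subtract 6: x sits inside (… + 6), so sub: x = 0.

Answer: x ∈ {0}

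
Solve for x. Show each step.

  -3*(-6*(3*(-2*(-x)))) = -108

Step 1. [-3*(-6*(3*(-2*(-x)))) = -108] -3·(inner) — divide through by -3. So div: -6*(3*(-2*(-x))) = 36.
Step 2. [-6*(3*(-2*(-x))) = 36] divide by the outer -6 ⇒ div: 3*(-2*(-x)) = -6.
Step 3. [3*(-2*(-x)) = -6] 3·(inner) — divide through by 3 ⇒ div: -2*(-x) = -2.
Step 4. [-2*(-x) = -2] leading coefficient -2: divide by -2 ⇒ div: -x = 1.
Step 5. [-x = 1] flip signs both sides ⇒ neg: x = -1.

Answer: x ∈ {-1}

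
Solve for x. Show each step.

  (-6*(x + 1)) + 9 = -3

Step 1. [(-6*(x + 1)) + 9 = -3] subtract 9: x sits inside (… + 9). So sub: -6*(x + 1) = -12.
Step 2. [-6*(x + 1) = -12] -6·(inner) — divide through by -6 ⇒ div: x + 1 = 2.
Step 3. [x + 1 = 2] subtract 1: x sits inside (… + 1). So sub: x = 1.

Answer: x ∈ {1}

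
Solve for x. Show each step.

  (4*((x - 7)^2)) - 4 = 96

Step 1. [(4*((x - 7)^2)) - 4 = 96] 4 comes off first (add 4), so sub: 4*((x - 7)^2) = 100.
Step 2. [4*((x - 7)^2) = 100] 4 out front; divide by 4. So div: (x - 7)^2 = 25.
Step 3. [(x - 7)^2 = 25] LHS squared, RHS 25 ≥ 0: apply √ (±). So sqrt: x - 7 = 5 or -5.
Step 4. [x - 7 = 5 or -5] add 7: x sits inside (… - 7). So sub: x = 12 or 2.

Answer: x ∈ {2, 12}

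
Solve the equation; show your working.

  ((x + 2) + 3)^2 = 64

Step 1. [((x + 2) + 3)^2 = 64] LHS squared, RHS 64 ≥ 0: apply √ (±), so sqrt: (x + 2) + 3 = 8 or -8.
Step 2. [(x + 2) + 3 = 8 or -8] the outer +3 inverts by subtracting 3, so sub: x + 2 = 5 or -11.
Step 3. [x + 2 = 5 or -11] peel the +2: subtract 2 from each side. So sub: x = 3 or -13.

Answer: x ∈ {-13, 3}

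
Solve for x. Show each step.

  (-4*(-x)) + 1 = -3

Step 1. [(-4*(-x)) + 1 = -3] the outer +1 inverts by subtracting 1, so sub: -4*(-x) = -4.
Step 2. [-4*(-x) = -4] divide by the outer -4, so div: -x = 1.
Step 3. [-x = 1] flip signs both sides ⇒ neg: x = -1.

Answer: x ∈ {-1}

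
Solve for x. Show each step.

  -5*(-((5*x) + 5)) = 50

Step 1. [-5*(-((5*x) + 5)) = 50] -5·(inner) — divide through by -5, so div: -((5*x) + 5) = -10.
Step 2. [-((5*x) + 5) = -10] flip signs both sides, so neg: (5*x) + 5 = 10.
Step 3. [(5*x) + 5 = 10] 5 divides every term; factor it out. So factor: x + 1 = 2.
Step 4. [x + 1 = 2] subtract 1: x sits inside (… + 1). So sub: x = 1.

Answer: x ∈ {1}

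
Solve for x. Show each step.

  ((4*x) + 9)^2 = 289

Step 1. [((4*x) + 9)^2 = 289] LHS squared, RHS 289 ≥ 0: apply √ (±) ⇒ sqrt: (4*x) + 9 = 17 or -17.
Step 2. [(4*x) + 9 = 17 or -17] peel the +9: subtract 9 from each side, so sub: 4*x = 8 or -26.
Step 3. [4*x = 8 or -26] LHS = 4·(…); ÷4 both sides ⇒ div: x = 2 or -13/2.

Answer: x ∈ {-13/2, 2}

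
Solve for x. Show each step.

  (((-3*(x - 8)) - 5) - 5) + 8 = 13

Step 1. [(((-3*(x - 8)) - 5) - 5) + 8 = 13] 8 comes off first (subtract 8). So sub: ((-3*(x - 8)) - 5) - 5 = 5.
Step 2. [((-3*(x - 8)) - 5) - 5 = 5] add 5: x sits inside (… - 5), so sub: (-3*(x - 8)) - 5 = 10.
Step 3. [(-3*(x - 8)) - 5 = 10] peel the -5: add 5 from each side. So sub: -3*(x - 8) = 15.
Step 4. [-3*(x - 8) = 15] leading coefficient -3: divide by -3 ⇒ div: x - 8 = -5.
Step 5. [x - 8 = -5] 8 comes off first (add 8), so sub: x = 3.

Answer: x ∈ {3}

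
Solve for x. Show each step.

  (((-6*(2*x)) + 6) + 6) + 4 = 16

Step 1. [(((-6*(2*x)) + 6) + 6) + 4 = 16] peel the +4: subtract 4 from each side ⇒ sub: ((-6*(2*x)) + 6) + 6 = 12.
Step 2. [((-6*(2*x)) + 6) + 6 = 12] subtract 6: x sits inside (… + 6), so sub: (-6*(2*x)) + 6 = 6.
Step 3. [(-6*(2*x)) + 6 = 6] -6 | LHS and -6 | 6: pull -6 out, so factor: (2*x) - 1 = -1.
Step 4. [(2*x) - 1 = -1] -1 is outermost — add 1 both sides. So sub: 2*x = 0.
Step 5. [2*x = 0] LHS = 2·(…); ÷2 both sides ⇒ div: x = 0.

Answer: x ∈ {0}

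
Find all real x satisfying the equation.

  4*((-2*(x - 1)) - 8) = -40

Step 1. [4*((-2*(x - 1)) - 8) = -40] divide by the outer 4 ⇒ div: (-2*(x - 1)) - 8 = -10.
Step 2. [(-2*(x - 1)) - 8 = -10] -2 divides every term; factor it out ⇒ factor: (x - 1) + 4 = 5.
Step 3. [(x - 1) + 4 = 5] 4 comes off first (subtract 4). So sub: x - 1 = 1.
Step 4. [x - 1 = 1] 1 comes off first (add 1) ⇒ sub: x = 2.

Answer: x ∈ {2}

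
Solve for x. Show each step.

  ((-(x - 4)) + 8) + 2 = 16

Step 1. [((-(x - 4)) + 8) + 2 = 16] +2 is outermost — subtract 2 both sides, so sub: (-(x - 4)) + 8 = 14.
Step 2. [(-(x - 4)) + 8 = 14] peel the +8: subtract 8 from each side, so sub: -(x - 4) = 6.
Step 3. [-(x - 4) = 6] flip signs both sides. So neg: x - 4 = -6.
Step 4. [x - 4 = -6] -4 is outermost — add 4 both sides ⇒ sub: x = -2.

Answer: x ∈ {-2}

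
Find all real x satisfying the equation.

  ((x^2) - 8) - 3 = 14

Step 1. [((x^2) - 8) - 3 = 14] the outer -3 inverts by adding 3 ⇒ sub: (x^2) - 8 = 17.
Step 2. [(x^2) - 8 = 17] peel the -8: add 8 from each side. So sub: x^2 = 25.
Step 3. [x^2 = 25] √ both sides: 25 ≥ 0 gives two branches ⇒ sqrt: x = 5 or -5.

Answer: x ∈ {-5, 5}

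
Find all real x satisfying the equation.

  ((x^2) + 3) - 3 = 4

Step 1. [((x^2) + 3) - 3 = 4] 3 comes off first (add 3) ⇒ sub: (x^2) + 3 = 7.
Step 2. [(x^2) + 3 = 7] +3 is outermost — subtract 3 both sides ⇒ sub: x^2 = 4.
Step 3. [x^2 = 4] √ both sides: 4 ≥ 0 gives two branches, so sqrt: x = 2 or -2.

Answer: x ∈ {-2, 2}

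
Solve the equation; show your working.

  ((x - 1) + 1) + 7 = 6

Step 1. [((x - 1) + 1) + 7 = 6] the outer +7 inverts by subtracting 7 ⇒ sub: (x - 1) + 1 = -1.
Step 2. [(x - 1) + 1 = -1] the outer +1 inverts by subtracting 1 ⇒ sub: x - 1 = -2.
Step 3. [x - 1 = -2] peel the -1: add 1 from each side ⇒ sub: x = -1.

Answer: x ∈ {-1}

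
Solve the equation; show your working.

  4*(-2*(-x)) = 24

Step 1. [4*(-2*(-x)) = 24] 4 out front; divide by 4 ⇒ div: -2*(-x) = 6.
Step 2. [-2*(-x) = 6] -2 out front; divide by -2, so div: -x = -3.
Step 3. [-x = -3] leading − — multiply by −1 ⇒ neg: x = 3.

Answer: x ∈ {3}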